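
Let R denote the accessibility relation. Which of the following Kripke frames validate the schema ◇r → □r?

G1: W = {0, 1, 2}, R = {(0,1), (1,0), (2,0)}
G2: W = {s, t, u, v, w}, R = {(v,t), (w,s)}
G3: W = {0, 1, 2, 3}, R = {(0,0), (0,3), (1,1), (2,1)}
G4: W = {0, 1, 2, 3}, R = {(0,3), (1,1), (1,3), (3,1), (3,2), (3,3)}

G1, G2

The schema corresponds to partial functionality: ∀x ∀y ∀z (Rxy ∧ Rxz → y = z).
G1: ✓.
G2: ✓.
G3: fails — 0 sees both 0 and 3.
G4: fails — 1 sees both 1 and 3.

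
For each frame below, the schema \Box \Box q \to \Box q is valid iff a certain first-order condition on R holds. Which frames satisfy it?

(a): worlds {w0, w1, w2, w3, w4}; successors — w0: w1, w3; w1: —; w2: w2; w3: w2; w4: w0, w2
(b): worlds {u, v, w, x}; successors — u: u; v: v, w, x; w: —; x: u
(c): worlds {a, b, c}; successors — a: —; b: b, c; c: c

(b), (c)

Frame correspondent (Sahlqvist): \forall x \forall y (Rxy \to \exists z (Rxz \wedge Rzy)) — i.e. density.
(a): fails — Rw4w0 but no z with Rw4z and Rzw0.
(b): holds.
(c): holds.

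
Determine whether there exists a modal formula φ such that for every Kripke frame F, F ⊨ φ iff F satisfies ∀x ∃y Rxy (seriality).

Yes: it is seriality, defined by the D schema □r → ◇r.
Suppose □r→◇r is valid. At any x set V(r)=W. Then □r at x, so ◇r at x, so x has a successor.

Yes, by □r → ◇r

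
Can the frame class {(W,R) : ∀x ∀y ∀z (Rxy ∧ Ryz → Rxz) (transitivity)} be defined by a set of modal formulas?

Yes: it is transitivity, defined by the 4 schema □q → □□q.
Suppose □q→□□q is valid. Take Rxy, Ryz and set V(q)={w : Rxw}. Then □q at x, so □□q at x, so □q at y, so q at z, i.e. Rxz.

Yes, by □q → □□q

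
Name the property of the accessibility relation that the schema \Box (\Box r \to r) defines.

This schema is the T□ axiom.
Its frame correspondent is shift-reflexivity — \forall x \forall y (Rxy \to Ryy).

Shift-reflexivity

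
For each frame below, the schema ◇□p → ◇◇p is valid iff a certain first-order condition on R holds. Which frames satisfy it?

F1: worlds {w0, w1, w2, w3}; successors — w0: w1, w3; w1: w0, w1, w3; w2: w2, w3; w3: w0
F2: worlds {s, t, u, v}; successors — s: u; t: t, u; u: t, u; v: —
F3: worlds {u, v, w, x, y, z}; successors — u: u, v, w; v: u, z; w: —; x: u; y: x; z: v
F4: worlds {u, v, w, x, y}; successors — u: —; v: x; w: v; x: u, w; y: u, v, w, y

F1, F2

This is the axiom for a generalized confluence (Geach) condition; its first-order frame correspondent is ∀x ∀y (xRy → ∃w (yRw ∧ xR²w)).
F1: condition met.
F2: condition met.
F3: fails — uRw but no t with wRt and uR²t.
F4: fails — xRu but no t with uRt and xR²t.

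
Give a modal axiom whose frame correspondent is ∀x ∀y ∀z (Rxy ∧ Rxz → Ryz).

The condition is the Euclidean property. The 5 schema ◇r → □◇r defines it.
Suppose ◇r→□◇r is valid. Take Rxy, Rxz and set V(r)={y}. Then ◇r at x, so □◇r at x, so ◇r at z, so some w with Rzw has r; w=y, i.e. Rzy. By symmetry of the argument, Ryz.

◇r → □◇r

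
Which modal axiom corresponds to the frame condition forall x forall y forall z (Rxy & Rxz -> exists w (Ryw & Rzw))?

◇□p → □◇p

A defining formula is ◇□p → □◇p (the .2 axiom).
Suppose ◇□p→□◇p is valid. Take Rxy, Rxz and set V(p)={w : Ryw}. Then □p at y so ◇□p at x, so □◇p at x, so ◇p at z, giving w with Rzw and Ryw.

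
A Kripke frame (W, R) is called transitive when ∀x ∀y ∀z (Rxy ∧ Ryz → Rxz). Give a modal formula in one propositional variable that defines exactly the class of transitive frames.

This is transitivity; the standard corresponding axiom is 4: □p → □□p.
Suppose □p→□□p is valid. Take Rxy, Ryz and set V(p)={w : Rxw}. Then □p at x, so □□p at x, so □p at y, so p at z, i.e. Rxz.

□p → □□p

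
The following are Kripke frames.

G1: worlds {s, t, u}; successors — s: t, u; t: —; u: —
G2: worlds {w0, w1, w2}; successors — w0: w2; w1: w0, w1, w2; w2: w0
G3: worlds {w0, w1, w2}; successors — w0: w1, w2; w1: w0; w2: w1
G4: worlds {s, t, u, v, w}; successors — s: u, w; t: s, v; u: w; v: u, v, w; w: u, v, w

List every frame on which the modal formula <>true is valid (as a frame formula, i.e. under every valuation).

Frame correspondent (Sahlqvist): forall x exists y Rxy — i.e. seriality.
G1: fails — world t has no successor.
G2: holds.
G3: holds.
G4: holds.

G2, G3, G4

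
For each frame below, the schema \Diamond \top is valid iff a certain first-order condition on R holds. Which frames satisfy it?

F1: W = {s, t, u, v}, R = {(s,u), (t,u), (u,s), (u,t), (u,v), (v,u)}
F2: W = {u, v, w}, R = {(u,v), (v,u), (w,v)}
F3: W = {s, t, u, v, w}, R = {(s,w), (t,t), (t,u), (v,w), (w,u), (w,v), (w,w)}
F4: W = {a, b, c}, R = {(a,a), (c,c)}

Frame correspondent (Sahlqvist): \forall x \exists y Rxy — i.e. seriality.
F1: holds.
F2: holds.
F3: fails — world u has no successor.
F4: fails — world b has no successor.
Valid on: F1, F2.

F1, F2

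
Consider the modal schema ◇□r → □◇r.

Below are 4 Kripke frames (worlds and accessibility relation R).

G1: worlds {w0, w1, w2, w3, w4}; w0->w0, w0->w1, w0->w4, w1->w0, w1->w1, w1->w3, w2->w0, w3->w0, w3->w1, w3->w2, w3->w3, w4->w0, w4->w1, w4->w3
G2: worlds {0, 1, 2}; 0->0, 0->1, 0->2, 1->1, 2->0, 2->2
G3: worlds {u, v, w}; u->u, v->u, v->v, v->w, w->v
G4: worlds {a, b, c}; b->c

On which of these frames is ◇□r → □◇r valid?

Frame correspondent (Sahlqvist): ∀x ∀y ∀z (Rxy ∧ Rxz → ∃w (Ryw ∧ Rzw)) — i.e. convergence.
G1: ✓.
G2: fails — R02 and R01 but 2 and 1 have no common successor.
G3: fails — Rvw and Rvu but w and u have no common successor.
G4: fails — Rbc and Rbc but c and c have no common successor.

G1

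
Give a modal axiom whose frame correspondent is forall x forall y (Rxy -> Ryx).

p → □◇p

The condition is symmetry. The B schema p → □◇p defines it.
Suppose p→□◇p is valid. Take Rxy and set V(p)={x}. Then p at x, so □◇p at x, so ◇p at y, so some z with Ryz has p; z=x, i.e. Ryx.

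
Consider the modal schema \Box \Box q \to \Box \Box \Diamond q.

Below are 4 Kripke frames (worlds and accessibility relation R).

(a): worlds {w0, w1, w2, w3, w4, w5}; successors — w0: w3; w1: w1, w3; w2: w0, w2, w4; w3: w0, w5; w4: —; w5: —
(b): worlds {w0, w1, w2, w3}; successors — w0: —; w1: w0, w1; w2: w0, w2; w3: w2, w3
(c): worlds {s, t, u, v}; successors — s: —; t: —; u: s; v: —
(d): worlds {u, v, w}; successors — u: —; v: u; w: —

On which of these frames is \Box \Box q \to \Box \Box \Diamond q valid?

Frame correspondent (Sahlqvist): \forall x \forall z (x R^2 z \to \exists w (x R^2 w \wedge zRw)) — i.e. a generalized confluence (Geach) condition.
(a): fails — w0R²w0 but no w with w0R²w and w0Rw.
(b): fails — w1R²w0 but no w with w1R²w and w0Rw.
(c): holds.
(d): holds.

(c), (d)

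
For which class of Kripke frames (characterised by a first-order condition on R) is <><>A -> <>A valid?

transitivity

Replacing A by ¬A and contraposing gives the equivalent schema □A → □□A.
Suppose □A→□□A is valid. Take Rxy, Ryz and set V(A)={w : Rxw}. Then □A at x, so □□A at x, so □A at y, so A at z, i.e. Rxz.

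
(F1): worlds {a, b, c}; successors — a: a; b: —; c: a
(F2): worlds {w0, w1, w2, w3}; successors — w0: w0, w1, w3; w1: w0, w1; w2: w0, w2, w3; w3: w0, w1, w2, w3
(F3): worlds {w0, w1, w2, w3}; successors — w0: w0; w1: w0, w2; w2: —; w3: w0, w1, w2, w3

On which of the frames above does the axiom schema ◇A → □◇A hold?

Frame correspondent (Sahlqvist): ∀x ∀y ∀z (Rxy ∧ Rxz → Ryz) — i.e. the Euclidean property.
(F1): ✓.
(F2): fails — Rw0w1 and Rw0w3 but not Rw1w3.
(F3): fails — Rw1w2 and Rw1w2 but not Rw2w2.

(F1)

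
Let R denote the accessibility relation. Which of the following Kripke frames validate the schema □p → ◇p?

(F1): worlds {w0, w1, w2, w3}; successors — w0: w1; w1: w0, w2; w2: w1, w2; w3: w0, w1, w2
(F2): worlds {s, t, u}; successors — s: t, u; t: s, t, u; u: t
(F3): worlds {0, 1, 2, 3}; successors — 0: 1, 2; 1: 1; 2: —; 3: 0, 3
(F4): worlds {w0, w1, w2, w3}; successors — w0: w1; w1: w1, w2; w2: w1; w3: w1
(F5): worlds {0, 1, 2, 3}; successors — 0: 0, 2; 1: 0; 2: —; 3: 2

The schema corresponds to seriality: ∀x ∃y Rxy.
(F1): ✓.
(F2): ✓.
(F3): fails — world 2 has no successor.
(F4): ✓.
(F5): fails — world 2 has no successor.
Valid on: (F1), (F2), (F4).

(F1), (F2), (F4)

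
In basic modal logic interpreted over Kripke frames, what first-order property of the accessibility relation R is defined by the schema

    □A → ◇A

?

Suppose □A→◇A is valid. At any x set V(A)=W. Then □A at x, so ◇A at x, so x has a successor.

seriality: ∀x ∃y Rxy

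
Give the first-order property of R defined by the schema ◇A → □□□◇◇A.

This is a Sahlqvist (Geach-type) schema ◇^1□^0A → □^3◇^2A.
Minimal-valuation argument: fix x; take any y with xR^1y and any z with xR^3z. Set V(A) to the set of worlds R-reachable from y in exactly 0 steps. Then □^0A holds at y, so the antecedent holds at x; validity forces ◇^2A at z, giving a w with zR^2w and yR^0w.
First-order correspondent: ∀x ∀y ∀z ((xRy ∧ xR³z) → ∃w (y = w ∧ zR²w)).

∀x ∀y ∀z ((xRy ∧ xR³z) → ∃w (y = w ∧ zR²w))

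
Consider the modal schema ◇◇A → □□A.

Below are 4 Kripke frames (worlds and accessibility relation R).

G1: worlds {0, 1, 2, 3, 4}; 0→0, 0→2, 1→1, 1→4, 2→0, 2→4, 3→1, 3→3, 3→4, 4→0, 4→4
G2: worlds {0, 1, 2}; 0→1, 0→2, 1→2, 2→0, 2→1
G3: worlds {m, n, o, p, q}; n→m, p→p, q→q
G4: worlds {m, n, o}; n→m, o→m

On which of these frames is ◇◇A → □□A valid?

G3, G4

Frame correspondent (Sahlqvist): ∀x ∀y ∀z ((xR²y ∧ xR²z) → ∃w (y = w ∧ z = w)) — i.e. a generalized confluence (Geach) condition.
G1: fails — 0R²0, 0R²2 but 0 ≠ 2.
G2: fails — 0R²0, 0R²1 but 0 ≠ 1.
G3: condition met.
G4: condition met.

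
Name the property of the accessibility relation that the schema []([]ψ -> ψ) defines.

Shift-reflexivity

Suppose □(□ψ→ψ) is valid. Take Rxy and set V(ψ)={w : Ryw}. Then at y, □ψ holds; since □(□ψ→ψ) at x, □ψ→ψ at y, so ψ at y, i.e. Ryy.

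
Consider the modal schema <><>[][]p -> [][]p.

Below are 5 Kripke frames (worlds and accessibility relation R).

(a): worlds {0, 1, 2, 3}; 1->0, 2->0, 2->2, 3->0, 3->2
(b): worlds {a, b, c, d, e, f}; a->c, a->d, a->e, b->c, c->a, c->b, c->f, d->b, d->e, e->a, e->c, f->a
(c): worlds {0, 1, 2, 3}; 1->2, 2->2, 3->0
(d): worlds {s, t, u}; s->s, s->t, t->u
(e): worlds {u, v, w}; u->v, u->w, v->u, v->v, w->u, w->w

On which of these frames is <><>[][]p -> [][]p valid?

Frame correspondent (Sahlqvist): forall x forall y forall z ((x R^2 y & x R^2 z) -> exists w (y R^2 w & z = w)) — i.e. a generalized confluence (Geach) condition.
(a): fails — 2R²0, 2R²0 but no w with 0R²w and 0=w.
(b): fails — aR²b, aR²c but no w with bR²w and c=w.
(c): ✓.
(d): fails — sR²t, sR²s but no w with tR²w and s=w.
(e): ✓.

(c), (e)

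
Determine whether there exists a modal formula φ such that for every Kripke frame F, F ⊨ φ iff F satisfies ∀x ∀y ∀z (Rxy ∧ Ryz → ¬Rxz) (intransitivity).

No

Modal frame validity is preserved under surjective bounded morphisms.
The 5-cycle (worlds 0,1,2,3,4 with 0→1→2→3→4→0) is intransitive. Mapping every world to a single reflexive point • is a surjective bounded morphism; the reflexive point is not intransitive (R••∧R•• but R••).
Hence intransitivity is not modally definable.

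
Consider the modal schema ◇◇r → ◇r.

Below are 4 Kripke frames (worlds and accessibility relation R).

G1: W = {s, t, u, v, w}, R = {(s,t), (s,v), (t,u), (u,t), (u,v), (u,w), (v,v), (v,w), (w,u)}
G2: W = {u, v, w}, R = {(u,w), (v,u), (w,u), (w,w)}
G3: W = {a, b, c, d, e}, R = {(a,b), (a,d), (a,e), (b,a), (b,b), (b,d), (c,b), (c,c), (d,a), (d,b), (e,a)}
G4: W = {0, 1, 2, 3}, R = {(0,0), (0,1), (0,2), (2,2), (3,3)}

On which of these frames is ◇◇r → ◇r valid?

G4

This is the axiom for transitivity; its first-order frame correspondent is ∀x ∀y ∀z (Rxy ∧ Ryz → Rxz).
G1: fails — Ruw and Rwu but not Ruu.
G2: fails — Rvu and Ruw but not Rvw.
G3: fails — Rea and Rab but not Reb.
G4: ✓.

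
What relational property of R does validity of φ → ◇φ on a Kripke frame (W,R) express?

This is frame-equivalent to □φ → φ (substitute ¬φ for φ and contrapose).
Suppose □φ→φ is valid. At any x set V(φ)={w : Rxw}. Then □φ holds at x, so φ holds at x, i.e. Rxx.

reflexivity: ∀x Rxx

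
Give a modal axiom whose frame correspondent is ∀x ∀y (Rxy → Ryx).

This is symmetry; the standard corresponding axiom is B: ψ → □◇ψ.
Suppose ψ→□◇ψ is valid. Take Rxy and set V(ψ)={x}. Then ψ at x, so □◇ψ at x, so ◇ψ at y, so some z with Ryz has ψ; z=x, i.e. Ryx.

ψ → □◇ψ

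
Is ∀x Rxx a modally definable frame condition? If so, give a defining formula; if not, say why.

Yes — defined by □q → q

Yes: it is reflexivity, defined by the T schema □q → q.
Suppose □q→q is valid. At any x set V(q)={w : Rxw}. Then □q holds at x, so q holds at x, i.e. Rxx.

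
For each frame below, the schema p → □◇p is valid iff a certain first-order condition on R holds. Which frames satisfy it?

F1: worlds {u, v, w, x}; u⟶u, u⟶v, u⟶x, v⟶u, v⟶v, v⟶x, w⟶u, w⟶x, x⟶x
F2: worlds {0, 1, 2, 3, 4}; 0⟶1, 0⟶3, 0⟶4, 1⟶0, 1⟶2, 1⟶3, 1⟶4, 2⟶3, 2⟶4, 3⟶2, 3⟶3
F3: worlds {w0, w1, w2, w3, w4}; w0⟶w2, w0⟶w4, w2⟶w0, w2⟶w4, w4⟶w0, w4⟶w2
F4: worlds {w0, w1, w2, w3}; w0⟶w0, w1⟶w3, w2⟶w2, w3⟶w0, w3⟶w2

F3

Frame correspondent (Sahlqvist): ∀x ∀y (Rxy → Ryx) — i.e. symmetry.
F1: fails — Rwu but not Ruw.
F2: fails — R12 but not R21.
F3: condition met.
F4: fails — Rw3w2 but not Rw2w3.
Valid on: F3.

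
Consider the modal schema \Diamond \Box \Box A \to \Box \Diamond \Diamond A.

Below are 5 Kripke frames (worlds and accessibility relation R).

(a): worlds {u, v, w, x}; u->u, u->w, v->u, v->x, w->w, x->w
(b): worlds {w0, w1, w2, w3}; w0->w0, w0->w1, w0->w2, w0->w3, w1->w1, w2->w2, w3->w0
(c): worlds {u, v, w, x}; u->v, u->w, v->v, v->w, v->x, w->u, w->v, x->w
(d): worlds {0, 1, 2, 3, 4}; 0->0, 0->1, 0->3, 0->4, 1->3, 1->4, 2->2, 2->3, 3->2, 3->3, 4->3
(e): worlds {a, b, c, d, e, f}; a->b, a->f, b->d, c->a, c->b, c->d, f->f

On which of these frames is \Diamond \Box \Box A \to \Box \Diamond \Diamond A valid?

This is the axiom for a generalized confluence (Geach) condition; its first-order frame correspondent is \forall x \forall y \forall z ((xRy \wedge xRz) \to \exists w (y R^2 w \wedge z R^2 w)).
(a): holds.
(b): fails — w0Rw1, w0Rw2 but no w with w1R²w and w2R²w.
(c): holds.
(d): holds.
(e): fails — aRb, aRb but no w with bR²w and bR²w.
Valid on: (a), (c), (d).

(a), (c), (d)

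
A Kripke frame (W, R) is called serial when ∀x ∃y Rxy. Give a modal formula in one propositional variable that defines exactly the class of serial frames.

□r → ◇r

A defining formula is □r → ◇r (the D axiom).
Suppose □r→◇r is valid. At any x set V(r)=W. Then □r at x, so ◇r at x, so x has a successor.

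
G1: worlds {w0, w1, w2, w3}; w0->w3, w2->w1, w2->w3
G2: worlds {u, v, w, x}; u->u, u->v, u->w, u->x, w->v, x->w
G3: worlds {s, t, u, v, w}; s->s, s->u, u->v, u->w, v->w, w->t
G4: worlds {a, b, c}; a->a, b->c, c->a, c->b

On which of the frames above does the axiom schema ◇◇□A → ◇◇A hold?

Frame correspondent (Sahlqvist): ∀x ∀y (xR²y → ∃w (yRw ∧ xR²w)) — i.e. a generalized confluence (Geach) condition.
G1: ✓.
G2: fails — uR²v but no t with vRt and uR²t.
G3: fails — sR²w but no w* with wRw* and sR²w*.
G4: fails — bR²b but no w with bRw and bR²w.

G1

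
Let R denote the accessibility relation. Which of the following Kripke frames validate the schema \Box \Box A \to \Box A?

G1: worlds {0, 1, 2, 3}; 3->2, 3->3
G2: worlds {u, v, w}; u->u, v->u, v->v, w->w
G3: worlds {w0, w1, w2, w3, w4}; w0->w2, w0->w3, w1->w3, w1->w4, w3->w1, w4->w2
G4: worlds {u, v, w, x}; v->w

Frame correspondent (Sahlqvist): \forall x \forall y (Rxy \to \exists z (Rxz \wedge Rzy)) — i.e. density.
G1: condition met.
G2: condition met.
G3: fails — Rw3w1 but no z with Rw3z and Rzw1.
G4: fails — Rvw but no z with Rvz and Rzw.

G1, G2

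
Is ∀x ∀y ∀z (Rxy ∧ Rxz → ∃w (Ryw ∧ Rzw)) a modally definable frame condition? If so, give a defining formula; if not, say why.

The condition is convergence. A defining modal formula is ◇□r → □◇r.
Suppose ◇□r→□◇r is valid. Take Rxy, Rxz and set V(r)={w : Ryw}. Then □r at y so ◇□r at x, so □◇r at x, so ◇r at z, giving w with Rzw and Ryw.

Definable; ◇□r → □◇r defines it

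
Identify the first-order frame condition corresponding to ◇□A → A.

This is a form of the B axiom.
Its frame correspondent is symmetry — ∀x ∀y (Rxy → Ryx).

symmetry: ∀x ∀y (Rxy → Ryx)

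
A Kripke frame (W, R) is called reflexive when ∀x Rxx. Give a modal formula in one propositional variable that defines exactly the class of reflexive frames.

□ψ → ψ

This is reflexivity; the standard corresponding axiom is T: □ψ → ψ.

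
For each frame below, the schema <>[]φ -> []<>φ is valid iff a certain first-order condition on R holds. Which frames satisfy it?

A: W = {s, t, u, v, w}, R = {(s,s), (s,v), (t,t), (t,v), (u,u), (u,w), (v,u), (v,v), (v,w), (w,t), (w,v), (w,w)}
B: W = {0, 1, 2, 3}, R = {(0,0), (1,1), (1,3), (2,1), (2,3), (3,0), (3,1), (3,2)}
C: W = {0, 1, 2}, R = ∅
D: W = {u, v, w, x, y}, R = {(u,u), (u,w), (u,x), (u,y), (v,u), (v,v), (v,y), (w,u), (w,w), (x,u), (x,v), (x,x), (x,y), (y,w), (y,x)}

Frame correspondent (Sahlqvist): forall x forall y forall z (Rxy & Rxz -> exists w (Ryw & Rzw)) — i.e. convergence.
A: satisfies the condition.
B: fails — R32 and R30 but 2 and 0 have no common successor.
C: satisfies the condition.
D: fails — Rvv and Rvy but v and y have no common successor.
Valid on: A, C.

A, C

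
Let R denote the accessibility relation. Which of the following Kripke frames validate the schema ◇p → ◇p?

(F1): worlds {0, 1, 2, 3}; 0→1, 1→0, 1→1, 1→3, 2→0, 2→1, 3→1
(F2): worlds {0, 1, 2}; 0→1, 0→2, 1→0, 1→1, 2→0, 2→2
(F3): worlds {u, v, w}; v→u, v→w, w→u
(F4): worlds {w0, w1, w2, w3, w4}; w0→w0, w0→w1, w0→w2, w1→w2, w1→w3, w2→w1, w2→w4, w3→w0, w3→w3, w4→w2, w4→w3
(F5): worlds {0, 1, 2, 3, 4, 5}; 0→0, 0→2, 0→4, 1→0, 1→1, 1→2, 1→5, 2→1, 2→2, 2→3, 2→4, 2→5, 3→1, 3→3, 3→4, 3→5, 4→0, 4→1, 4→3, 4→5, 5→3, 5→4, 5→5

The schema corresponds to a generalized confluence (Geach) condition: ∀x ∀y (xRy → ∃w (y = w ∧ xRw)).
(F1): ✓.
(F2): ✓.
(F3): ✓.
(F4): ✓.
(F5): ✓.

(F1), (F2), (F3), (F4), (F5)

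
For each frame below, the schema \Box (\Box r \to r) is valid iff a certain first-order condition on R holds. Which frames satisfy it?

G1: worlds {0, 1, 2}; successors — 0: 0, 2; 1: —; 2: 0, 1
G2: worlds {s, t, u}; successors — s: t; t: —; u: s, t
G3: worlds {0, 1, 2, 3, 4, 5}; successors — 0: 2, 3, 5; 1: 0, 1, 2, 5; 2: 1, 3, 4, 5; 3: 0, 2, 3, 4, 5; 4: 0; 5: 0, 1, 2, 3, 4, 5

none

This is the axiom for shift-reflexivity; its first-order frame correspondent is \forall x \forall y (Rxy \to Ryy).
G1: fails — R21 but not R11.
G2: fails — Rus but not Rss.
G3: fails — R34 but not R44.
Valid on no frame.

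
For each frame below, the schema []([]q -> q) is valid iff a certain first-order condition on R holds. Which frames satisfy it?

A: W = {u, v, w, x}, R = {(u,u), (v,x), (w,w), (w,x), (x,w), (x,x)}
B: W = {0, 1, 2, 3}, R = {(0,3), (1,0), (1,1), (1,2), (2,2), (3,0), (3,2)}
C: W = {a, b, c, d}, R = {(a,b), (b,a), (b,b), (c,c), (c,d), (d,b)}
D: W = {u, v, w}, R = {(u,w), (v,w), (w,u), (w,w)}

Frame correspondent (Sahlqvist): forall x forall y (Rxy -> Ryy) — i.e. shift-reflexivity.
A: holds.
B: fails — R10 but not R00.
C: fails — Rcd but not Rdd.
D: fails — Rwu but not Ruu.

A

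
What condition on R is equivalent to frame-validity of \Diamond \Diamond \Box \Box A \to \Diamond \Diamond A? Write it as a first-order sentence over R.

\forall x \forall y (x R^2 y \to \exists w (y R^2 w \wedge x R^2 w))

This is a Sahlqvist (Geach-type) schema ◇^2□^2A → □^0◇^2A.
First-order correspondent: \forall x \forall y (x R^2 y \to \exists w (y R^2 w \wedge x R^2 w)).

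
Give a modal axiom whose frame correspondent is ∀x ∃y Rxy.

The condition is seriality. The D schema □s → ◇s defines it.
Suppose □s→◇s is valid. At any x set V(s)=W. Then □s at x, so ◇s at x, so x has a successor.

□s → ◇s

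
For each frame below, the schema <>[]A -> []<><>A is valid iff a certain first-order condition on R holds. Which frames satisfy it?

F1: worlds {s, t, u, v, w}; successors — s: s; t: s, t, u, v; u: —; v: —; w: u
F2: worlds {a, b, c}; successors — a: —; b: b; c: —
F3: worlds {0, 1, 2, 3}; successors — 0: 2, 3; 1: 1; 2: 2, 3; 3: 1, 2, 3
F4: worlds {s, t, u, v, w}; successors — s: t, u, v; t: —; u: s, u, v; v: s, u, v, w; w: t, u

F2

The schema corresponds to a generalized confluence (Geach) condition: forall x forall y forall z ((xRy & xRz) -> exists w (yRw & z R^2 w)).
F1: fails — tRs, tRu but no w* with sRw* and uR²w*.
F2: ✓.
F3: fails — 3R2, 3R1 but no w with 2Rw and 1R²w.
F4: fails — sRt, sRt but no w* with tRw* and tR²w*.
Valid on: F2.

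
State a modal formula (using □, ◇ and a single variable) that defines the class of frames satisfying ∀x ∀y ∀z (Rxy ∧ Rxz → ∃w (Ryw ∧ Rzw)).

◇□p → □◇p

This is convergence; the standard corresponding axiom is .2: ◇□p → □◇p.
Suppose ◇□p→□◇p is valid. Take Rxy, Rxz and set V(p)={w : Ryw}. Then □p at y so ◇□p at x, so □◇p at x, so ◇p at z, giving w with Rzw and Ryw.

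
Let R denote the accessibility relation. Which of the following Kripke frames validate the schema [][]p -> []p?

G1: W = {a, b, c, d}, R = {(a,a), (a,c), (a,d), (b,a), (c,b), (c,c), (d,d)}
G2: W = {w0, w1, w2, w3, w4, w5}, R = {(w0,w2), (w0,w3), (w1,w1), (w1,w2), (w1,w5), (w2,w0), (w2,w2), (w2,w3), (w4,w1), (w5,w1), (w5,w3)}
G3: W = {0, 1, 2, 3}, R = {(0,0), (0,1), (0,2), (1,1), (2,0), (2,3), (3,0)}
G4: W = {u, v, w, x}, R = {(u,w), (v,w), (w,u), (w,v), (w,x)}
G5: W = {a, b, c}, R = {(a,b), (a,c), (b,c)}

G1

Frame correspondent (Sahlqvist): forall x forall y (Rxy -> exists z (Rxz & Rzy)) — i.e. density.
G1: holds.
G2: fails — Rw5w3 but no z with Rw5z and Rzw3.
G3: fails — R23 but no z with R2z and Rz3.
G4: fails — Rwu but no z with Rwz and Rzu.
G5: fails — Rab but no z with Raz and Rzb.
Valid on: G1.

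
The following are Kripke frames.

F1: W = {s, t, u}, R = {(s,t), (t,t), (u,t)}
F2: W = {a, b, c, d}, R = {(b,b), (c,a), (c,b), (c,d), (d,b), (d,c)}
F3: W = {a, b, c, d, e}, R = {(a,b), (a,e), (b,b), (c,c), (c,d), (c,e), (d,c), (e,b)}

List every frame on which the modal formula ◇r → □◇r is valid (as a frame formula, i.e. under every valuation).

F1

The schema corresponds to the Euclidean property: ∀x ∀y ∀z (Rxy ∧ Rxz → Ryz).
F1: satisfies the condition.
F2: fails — Rcd and Rcd but not Rdd.
F3: fails — Rab and Rae but not Rbe.
Valid on: F1.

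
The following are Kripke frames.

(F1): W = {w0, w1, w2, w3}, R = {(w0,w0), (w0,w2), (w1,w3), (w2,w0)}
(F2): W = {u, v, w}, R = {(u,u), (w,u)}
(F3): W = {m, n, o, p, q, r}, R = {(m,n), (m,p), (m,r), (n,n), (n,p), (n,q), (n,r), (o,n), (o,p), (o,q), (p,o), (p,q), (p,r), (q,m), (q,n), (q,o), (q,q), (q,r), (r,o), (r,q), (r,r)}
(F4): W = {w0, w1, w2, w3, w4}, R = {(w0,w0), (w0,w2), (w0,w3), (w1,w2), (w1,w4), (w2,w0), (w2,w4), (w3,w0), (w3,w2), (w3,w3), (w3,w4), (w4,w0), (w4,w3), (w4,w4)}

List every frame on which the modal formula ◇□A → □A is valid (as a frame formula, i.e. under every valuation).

The schema corresponds to the Euclidean property: ∀x ∀y ∀z (Rxy ∧ Rxz → Ryz).
(F1): fails — Rw0w2 and Rw0w2 but not Rw2w2.
(F2): ✓.
(F3): fails — Rmp and Rmn but not Rpn.
(F4): fails — Rw0w2 and Rw0w2 but not Rw2w2.

(F2)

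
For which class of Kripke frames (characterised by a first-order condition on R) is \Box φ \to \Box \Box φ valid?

transitivity

Suppose □φ→□□φ is valid. Take Rxy, Ryz and set V(φ)={w : Rxw}. Then □φ at x, so □□φ at x, so □φ at y, so φ at z, i.e. Rxz.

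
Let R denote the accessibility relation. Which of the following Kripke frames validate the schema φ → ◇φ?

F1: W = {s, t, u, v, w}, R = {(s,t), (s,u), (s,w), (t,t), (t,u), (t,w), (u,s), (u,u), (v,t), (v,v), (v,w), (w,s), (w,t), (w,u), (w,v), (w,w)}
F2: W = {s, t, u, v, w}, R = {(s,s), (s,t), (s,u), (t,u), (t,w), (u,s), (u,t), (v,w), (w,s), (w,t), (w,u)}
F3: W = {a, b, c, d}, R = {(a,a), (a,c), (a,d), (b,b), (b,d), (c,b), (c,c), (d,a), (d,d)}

F3

Frame correspondent (Sahlqvist): ∀x Rxx — i.e. reflexivity.
F1: fails — world s does not see itself.
F2: fails — world t does not see itself.
F3: condition met.
Valid on: F3.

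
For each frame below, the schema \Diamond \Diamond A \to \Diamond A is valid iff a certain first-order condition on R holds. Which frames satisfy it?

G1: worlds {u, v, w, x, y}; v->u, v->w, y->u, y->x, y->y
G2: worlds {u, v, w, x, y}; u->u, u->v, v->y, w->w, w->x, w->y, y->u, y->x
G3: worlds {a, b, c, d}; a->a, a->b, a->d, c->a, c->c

The schema corresponds to transitivity: \forall x \forall y \forall z (Rxy \wedge Ryz \to Rxz).
G1: satisfies the condition.
G2: fails — Ruv and Rvy but not Ruy.
G3: fails — Rca and Rab but not Rcb.
Valid on: G1.

G1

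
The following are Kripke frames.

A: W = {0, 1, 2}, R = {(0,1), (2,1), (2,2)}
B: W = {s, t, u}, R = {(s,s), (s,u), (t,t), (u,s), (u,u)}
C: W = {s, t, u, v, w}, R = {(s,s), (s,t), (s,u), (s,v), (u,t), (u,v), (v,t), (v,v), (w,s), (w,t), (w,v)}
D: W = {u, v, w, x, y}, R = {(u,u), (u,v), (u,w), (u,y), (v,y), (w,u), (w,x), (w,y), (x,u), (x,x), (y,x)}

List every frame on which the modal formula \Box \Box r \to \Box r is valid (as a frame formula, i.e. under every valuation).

B, C

This is the axiom for density; its first-order frame correspondent is \forall x \forall y (Rxy \to \exists z (Rxz \wedge Rzy)).
A: fails — R01 but no z with R0z and Rz1.
B: condition met.
C: condition met.
D: fails — Rvy but no z with Rvz and Rzy.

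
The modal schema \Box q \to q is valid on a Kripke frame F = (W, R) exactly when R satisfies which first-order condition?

reflexivity

Suppose □q→q is valid. At any x set V(q)={w : Rxw}. Then □q holds at x, so q holds at x, i.e. Rxx.
The converse is a direct semantic check.
Frame condition: \forall x Rxx.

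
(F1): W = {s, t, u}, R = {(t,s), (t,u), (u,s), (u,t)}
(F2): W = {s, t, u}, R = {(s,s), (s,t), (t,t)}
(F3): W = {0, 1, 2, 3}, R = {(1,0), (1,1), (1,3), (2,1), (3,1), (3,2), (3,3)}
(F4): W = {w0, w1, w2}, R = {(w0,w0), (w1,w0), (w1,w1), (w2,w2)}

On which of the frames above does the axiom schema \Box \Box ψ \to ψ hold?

(F4)

This is the axiom for a generalized confluence (Geach) condition; its first-order frame correspondent is \forall x \exists w (x R^2 w \wedge x = w).
(F1): fails — at s but no w with sR²w and s=w.
(F2): fails — at u but no w with uR²w and u=w.
(F3): fails — at 0 but no w with 0R²w and 0=w.
(F4): ✓.
Valid on: (F4).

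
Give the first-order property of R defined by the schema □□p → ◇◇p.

∀x ∃w (xR²w ∧ xR²w)

This is a Sahlqvist (Geach-type) schema ◇^0□^2p → □^0◇^2p.
First-order correspondent: ∀x ∃w (xR²w ∧ xR²w).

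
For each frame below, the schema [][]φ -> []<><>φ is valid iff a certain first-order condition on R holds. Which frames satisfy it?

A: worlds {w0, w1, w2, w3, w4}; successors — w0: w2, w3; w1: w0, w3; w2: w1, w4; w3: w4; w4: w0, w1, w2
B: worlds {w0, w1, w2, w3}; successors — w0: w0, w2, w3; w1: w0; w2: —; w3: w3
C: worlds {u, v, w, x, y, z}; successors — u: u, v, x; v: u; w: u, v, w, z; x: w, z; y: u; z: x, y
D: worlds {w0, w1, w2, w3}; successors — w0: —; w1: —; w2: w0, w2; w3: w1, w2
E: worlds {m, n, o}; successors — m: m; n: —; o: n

A, C

This is the axiom for a generalized confluence (Geach) condition; its first-order frame correspondent is forall x forall z (xRz -> exists w (x R^2 w & z R^2 w)).
A: condition met.
B: fails — w0Rw2 but no w with w0R²w and w2R²w.
C: condition met.
D: fails — w2Rw0 but no w with w2R²w and w0R²w.
E: fails — oRn but no w with oR²w and nR²w.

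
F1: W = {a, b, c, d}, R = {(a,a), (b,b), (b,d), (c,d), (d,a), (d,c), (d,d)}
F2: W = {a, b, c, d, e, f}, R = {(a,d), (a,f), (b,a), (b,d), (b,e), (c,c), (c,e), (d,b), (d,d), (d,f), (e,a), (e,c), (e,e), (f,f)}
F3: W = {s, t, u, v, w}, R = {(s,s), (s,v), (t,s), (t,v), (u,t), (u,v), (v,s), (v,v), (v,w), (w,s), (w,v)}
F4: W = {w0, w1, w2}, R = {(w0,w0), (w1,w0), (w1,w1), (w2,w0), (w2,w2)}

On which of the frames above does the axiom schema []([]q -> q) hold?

F4

The schema corresponds to shift-reflexivity: forall x forall y (Rxy -> Ryy).
F1: fails — Rdc but not Rcc.
F2: fails — Rea but not Raa.
F3: fails — Rut but not Rtt.
F4: condition met.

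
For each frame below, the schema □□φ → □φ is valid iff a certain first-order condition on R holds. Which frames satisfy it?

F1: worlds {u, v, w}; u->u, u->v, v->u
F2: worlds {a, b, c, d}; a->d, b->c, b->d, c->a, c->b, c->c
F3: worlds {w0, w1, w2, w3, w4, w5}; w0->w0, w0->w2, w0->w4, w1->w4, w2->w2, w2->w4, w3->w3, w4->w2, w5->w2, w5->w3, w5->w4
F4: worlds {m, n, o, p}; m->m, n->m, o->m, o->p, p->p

Frame correspondent (Sahlqvist): ∀x ∀y (Rxy → ∃z (Rxz ∧ Rzy)) — i.e. density.
F1: satisfies the condition.
F2: fails — Rad but no z with Raz and Rzd.
F3: fails — Rw1w4 but no z with Rw1z and Rzw4.
F4: satisfies the condition.
Valid on: F1, F4.

F1, F4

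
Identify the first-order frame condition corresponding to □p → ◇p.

Suppose □p→◇p is valid. At any x set V(p)=W. Then □p at x, so ◇p at x, so x has a successor.
Conversely, any frame satisfying ∀x ∃y Rxy validates the schema.
Frame condition: ∀x ∃y Rxy.

Seriality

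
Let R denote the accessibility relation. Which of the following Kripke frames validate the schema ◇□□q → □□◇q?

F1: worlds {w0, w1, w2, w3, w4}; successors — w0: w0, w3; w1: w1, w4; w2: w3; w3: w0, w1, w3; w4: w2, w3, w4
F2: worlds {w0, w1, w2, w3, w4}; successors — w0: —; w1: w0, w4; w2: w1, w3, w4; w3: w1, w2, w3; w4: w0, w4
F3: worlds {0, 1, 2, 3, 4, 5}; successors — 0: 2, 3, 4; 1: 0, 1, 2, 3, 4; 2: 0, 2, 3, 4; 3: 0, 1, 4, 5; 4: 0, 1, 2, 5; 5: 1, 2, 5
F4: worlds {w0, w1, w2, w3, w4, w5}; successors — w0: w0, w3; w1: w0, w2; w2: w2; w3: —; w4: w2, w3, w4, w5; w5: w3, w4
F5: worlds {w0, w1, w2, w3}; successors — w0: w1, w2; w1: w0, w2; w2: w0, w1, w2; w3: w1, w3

The schema corresponds to a generalized confluence (Geach) condition: ∀x ∀y ∀z ((xRy ∧ xR²z) → ∃w (yR²w ∧ zRw)).
F1: ✓.
F2: fails — w1Rw0, w1R²w0 but no w with w0R²w and w0Rw.
F3: ✓.
F4: fails — w0Rw0, w0R²w3 but no w with w0R²w and w3Rw.
F5: ✓.

F1, F3, F5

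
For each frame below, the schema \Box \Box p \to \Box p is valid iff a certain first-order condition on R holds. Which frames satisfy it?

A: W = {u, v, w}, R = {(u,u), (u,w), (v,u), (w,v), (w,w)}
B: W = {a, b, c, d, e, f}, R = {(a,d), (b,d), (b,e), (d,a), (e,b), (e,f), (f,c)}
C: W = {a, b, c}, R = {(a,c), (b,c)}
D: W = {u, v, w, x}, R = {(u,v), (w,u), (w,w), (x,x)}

Frame correspondent (Sahlqvist): \forall x \forall y (Rxy \to \exists z (Rxz \wedge Rzy)) — i.e. density.
A: holds.
B: fails — Reb but no z with Rez and Rzb.
C: fails — Rac but no z with Raz and Rzc.
D: fails — Ruv but no z with Ruz and Rzv.
Valid on: A.

A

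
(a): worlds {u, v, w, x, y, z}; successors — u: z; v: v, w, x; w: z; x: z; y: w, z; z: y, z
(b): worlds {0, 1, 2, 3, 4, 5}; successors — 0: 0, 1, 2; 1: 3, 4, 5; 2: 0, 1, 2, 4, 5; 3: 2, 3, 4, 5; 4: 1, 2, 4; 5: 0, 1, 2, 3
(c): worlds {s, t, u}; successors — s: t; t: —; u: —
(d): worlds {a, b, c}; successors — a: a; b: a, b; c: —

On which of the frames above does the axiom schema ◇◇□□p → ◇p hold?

The schema corresponds to a generalized confluence (Geach) condition: ∀x ∀y (xR²y → ∃w (yR²w ∧ xRw)).
(a): fails — vR²w but no t with wR²t and vRt.
(b): satisfies the condition.
(c): satisfies the condition.
(d): satisfies the condition.

(b), (c), (d)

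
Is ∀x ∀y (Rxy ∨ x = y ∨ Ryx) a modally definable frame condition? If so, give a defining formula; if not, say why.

No

Any modally definable frame class is closed under disjoint unions.
Take 3 disjoint single-world reflexive frames: each is trivially connected, but their disjoint union has 3 worlds with no edge between distinct components, so it is not connected.
Hence connectedness of R is not modally definable.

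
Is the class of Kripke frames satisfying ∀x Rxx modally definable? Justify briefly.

Yes — defined by □r → r

Yes: it is reflexivity, defined by the T schema □r → r.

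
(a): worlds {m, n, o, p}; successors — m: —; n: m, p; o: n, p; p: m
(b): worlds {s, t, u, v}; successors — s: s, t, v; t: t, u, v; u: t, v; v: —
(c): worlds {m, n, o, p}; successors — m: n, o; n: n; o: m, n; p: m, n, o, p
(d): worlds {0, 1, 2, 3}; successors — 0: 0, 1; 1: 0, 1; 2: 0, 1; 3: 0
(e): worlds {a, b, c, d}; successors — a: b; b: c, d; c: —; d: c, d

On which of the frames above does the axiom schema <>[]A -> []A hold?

(d)

Frame correspondent (Sahlqvist): forall x forall y forall z ((xRy & xRz) -> exists w (yRw & z = w)) — i.e. a generalized confluence (Geach) condition.
(a): fails — nRm, nRm but no w with mRw and m=w.
(b): fails — sRt, sRs but no w with tRw and s=w.
(c): fails — mRn, mRo but no w with nRw and o=w.
(d): holds.
(e): fails — aRb, aRb but no w with bRw and b=w.
Valid on: (d).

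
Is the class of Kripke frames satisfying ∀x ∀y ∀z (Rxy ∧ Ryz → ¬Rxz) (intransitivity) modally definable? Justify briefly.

If a class were modally definable it would be closed under surjective bounded morphisms (Goldblatt–Thomason).
The 5-cycle (worlds a,b,c,d,e with a→b→c→d→e→a) is intransitive. Mapping every world to a single reflexive point • is a surjective bounded morphism; the reflexive point is not intransitive (R••∧R•• but R••).
Hence intransitivity is not modally definable.

No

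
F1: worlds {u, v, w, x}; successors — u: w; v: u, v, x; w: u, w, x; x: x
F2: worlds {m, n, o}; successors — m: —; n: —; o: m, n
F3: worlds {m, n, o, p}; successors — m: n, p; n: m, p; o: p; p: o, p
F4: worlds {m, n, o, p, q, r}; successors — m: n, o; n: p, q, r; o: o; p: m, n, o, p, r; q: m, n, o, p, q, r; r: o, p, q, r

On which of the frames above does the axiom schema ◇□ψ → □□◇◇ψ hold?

F2, F3

Frame correspondent (Sahlqvist): ∀x ∀y ∀z ((xRy ∧ xR²z) → ∃w (yRw ∧ zR²w)) — i.e. a generalized confluence (Geach) condition.
F1: fails — vRu, vR²x but no t with uRt and xR²t.
F2: satisfies the condition.
F3: satisfies the condition.
F4: fails — mRn, mR²o but no w with nRw and oR²w.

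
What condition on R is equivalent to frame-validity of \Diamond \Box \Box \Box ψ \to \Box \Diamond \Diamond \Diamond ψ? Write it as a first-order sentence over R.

\forall x \forall y \forall z ((xRy \wedge xRz) \to \exists w (y R^3 w \wedge z R^3 w))

This is a Sahlqvist (Geach-type) schema ◇^1□^3ψ → □^1◇^3ψ.
Minimal-valuation argument: fix x; take any y with xR^1y and any z with xR^1z. Set V(ψ) to the set of worlds R-reachable from y in exactly 3 steps. Then □^3ψ holds at y, so the antecedent holds at x; validity forces ◇^3ψ at z, giving a w with zR^3w and yR^3w.
First-order correspondent: \forall x \forall y \forall z ((xRy \wedge xRz) \to \exists w (y R^3 w \wedge z R^3 w)).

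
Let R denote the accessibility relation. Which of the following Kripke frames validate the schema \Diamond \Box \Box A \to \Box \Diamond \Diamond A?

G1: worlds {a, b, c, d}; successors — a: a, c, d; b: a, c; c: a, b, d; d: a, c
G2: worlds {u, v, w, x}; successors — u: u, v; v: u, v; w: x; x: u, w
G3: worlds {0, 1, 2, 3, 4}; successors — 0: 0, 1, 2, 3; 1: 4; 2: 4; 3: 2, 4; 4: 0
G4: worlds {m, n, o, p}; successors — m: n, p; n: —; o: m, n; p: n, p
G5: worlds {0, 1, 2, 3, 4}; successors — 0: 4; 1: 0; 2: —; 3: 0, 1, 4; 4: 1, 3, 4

G1, G2, G3, G5

Frame correspondent (Sahlqvist): \forall x \forall y \forall z ((xRy \wedge xRz) \to \exists w (y R^2 w \wedge z R^2 w)) — i.e. a generalized confluence (Geach) condition.
G1: satisfies the condition.
G2: satisfies the condition.
G3: satisfies the condition.
G4: fails — mRn, mRn but no w with nR²w and nR²w.
G5: satisfies the condition.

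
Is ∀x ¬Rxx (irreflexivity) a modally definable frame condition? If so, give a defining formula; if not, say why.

If a class were modally definable it would be closed under surjective bounded morphisms (Goldblatt–Thomason).
The 3-cycle (worlds w0,w1,w2 with w0→w1→w2→w0) is irreflexive, and the map sending every world to a single reflexive point • is a surjective bounded morphism (forth: every edge maps to (•,•); back: every world has a successor). So any modal formula valid on the 3-cycle is also valid on the reflexive point, which is not irreflexive.
So the class is not modally definable.

Not modally definable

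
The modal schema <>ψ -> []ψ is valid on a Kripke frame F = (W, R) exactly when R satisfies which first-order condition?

partial functionality: forall x forall y forall z (Rxy & Rxz -> y = z)

This is the CD axiom.
Its frame correspondent is partial functionality — forall x forall y forall z (Rxy & Rxz -> y = z).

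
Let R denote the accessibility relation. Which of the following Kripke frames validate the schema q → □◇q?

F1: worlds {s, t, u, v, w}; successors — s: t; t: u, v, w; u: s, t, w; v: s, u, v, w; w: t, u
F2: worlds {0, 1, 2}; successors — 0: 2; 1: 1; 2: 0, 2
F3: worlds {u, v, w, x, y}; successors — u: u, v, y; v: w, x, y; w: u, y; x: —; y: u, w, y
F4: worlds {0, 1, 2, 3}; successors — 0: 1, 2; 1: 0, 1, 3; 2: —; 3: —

The schema corresponds to symmetry: ∀x ∀y (Rxy → Ryx).
F1: fails — Rtv but not Rvt.
F2: satisfies the condition.
F3: fails — Ruv but not Rvu.
F4: fails — R02 but not R20.

F2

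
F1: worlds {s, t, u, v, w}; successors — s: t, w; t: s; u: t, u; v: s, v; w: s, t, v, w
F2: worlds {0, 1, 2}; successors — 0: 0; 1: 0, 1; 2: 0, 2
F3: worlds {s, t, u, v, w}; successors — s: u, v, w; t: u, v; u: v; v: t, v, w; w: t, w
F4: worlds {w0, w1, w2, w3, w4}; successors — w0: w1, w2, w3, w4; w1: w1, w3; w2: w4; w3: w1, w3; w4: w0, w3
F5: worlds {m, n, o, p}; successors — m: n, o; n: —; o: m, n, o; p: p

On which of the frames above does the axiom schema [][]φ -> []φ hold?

F2, F5

Frame correspondent (Sahlqvist): forall x forall y (Rxy -> exists z (Rxz & Rzy)) — i.e. density.
F1: fails — Rts but no z with Rtz and Rzs.
F2: satisfies the condition.
F3: fails — Rtu but no z with Rtz and Rzu.
F4: fails — Rw2w4 but no z with Rw2z and Rzw4.
F5: satisfies the condition.
Valid on: F2, F5.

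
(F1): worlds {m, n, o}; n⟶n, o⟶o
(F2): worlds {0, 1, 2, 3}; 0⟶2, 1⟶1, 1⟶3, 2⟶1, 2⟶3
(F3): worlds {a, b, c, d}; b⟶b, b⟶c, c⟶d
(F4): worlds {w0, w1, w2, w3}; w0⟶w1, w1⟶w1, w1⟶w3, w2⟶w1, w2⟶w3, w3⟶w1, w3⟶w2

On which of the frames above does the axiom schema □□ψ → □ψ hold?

The schema corresponds to density: ∀x ∀y (Rxy → ∃z (Rxz ∧ Rzy)).
(F1): ✓.
(F2): fails — R02 but no z with R0z and Rz2.
(F3): fails — Rcd but no z with Rcz and Rzd.
(F4): fails — Rw3w2 but no z with Rw3z and Rzw2.

(F1)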